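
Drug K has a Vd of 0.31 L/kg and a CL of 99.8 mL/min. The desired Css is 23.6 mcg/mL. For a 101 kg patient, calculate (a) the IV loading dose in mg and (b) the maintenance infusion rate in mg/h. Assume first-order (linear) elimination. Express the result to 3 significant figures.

(a) 739 mg; (b) 141 mg/h

Vd = 0.31 L/kg × 101 kg = 31.31 L
Loading: fill Vd to C_target → 31.31 L × 23.6 mg/L = 738.9 mg
CL = 99.8 mL/min × 60/1000 = 5.988 L/h
Maintenance infusion rate = CL × Css = 5.988 × 23.6 = 141.3 mg/h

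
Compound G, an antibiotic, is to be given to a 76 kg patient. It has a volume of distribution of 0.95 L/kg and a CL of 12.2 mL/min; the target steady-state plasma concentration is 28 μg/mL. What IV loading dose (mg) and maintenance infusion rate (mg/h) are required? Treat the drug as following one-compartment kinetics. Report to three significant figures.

(a) 2020 mg; (b) 20.5 mg/h

Total Vd = 0.95 × 76 = 72.20 L
LD = Vd · C_target = 72.20 × 28 = 2022 mg
CL = 12.2 mL/min = 12.2 × 0.06 = 0.7320 L/h
Infusion rate = 0.7320 L/h × 28 mg/L = 20.50 mg/h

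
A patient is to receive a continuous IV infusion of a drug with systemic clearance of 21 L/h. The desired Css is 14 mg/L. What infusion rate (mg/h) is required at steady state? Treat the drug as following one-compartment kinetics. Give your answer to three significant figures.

At steady state, infusion rate equals elimination rate: rate in = CL × Css.
R₀ = 21.00 × 14 = 294.0 mg/h

294 mg/h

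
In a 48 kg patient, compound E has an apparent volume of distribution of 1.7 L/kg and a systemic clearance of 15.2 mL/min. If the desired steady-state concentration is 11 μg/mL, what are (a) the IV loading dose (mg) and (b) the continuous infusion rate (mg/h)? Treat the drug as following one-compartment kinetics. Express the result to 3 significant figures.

Total Vd = 1.7 × 48 = 81.60 L
Loading dose = Vd × C = 81.60 × 11 = 897.6 mg
Convert clearance: 15.2 mL/min × 60 min/h ÷ 1000 mL/L = 0.9120 L/h
Maintenance: replace elimination → rate = CL × Css = 0.9120 × 11 = 10.03 mg/h

(a) 898 mg; (b) 10.0 mg/h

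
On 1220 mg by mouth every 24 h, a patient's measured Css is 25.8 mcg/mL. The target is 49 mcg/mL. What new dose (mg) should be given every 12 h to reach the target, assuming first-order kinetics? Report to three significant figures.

1160 mg

With linear kinetics, Css is proportional to dose rate (D/τ) at fixed clearance.
D₂ = D₁ × (Css,target / Css,current) × (τ₂/τ₁) = 1220 × (49/25.8) × (12/24) = 1159 mg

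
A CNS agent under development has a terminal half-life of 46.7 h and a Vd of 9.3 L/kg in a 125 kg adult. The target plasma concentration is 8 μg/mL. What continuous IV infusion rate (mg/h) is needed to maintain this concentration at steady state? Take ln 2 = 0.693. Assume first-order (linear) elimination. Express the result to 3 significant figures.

Vd = 9.3 L/kg × 125 kg = 1163 L
CL = ln 2 · Vd / t½ = 0.693 × 1163 / 46.7 = 17.26 L/h
Infusion rate = CL × Css = 17.26 × 8 = 138.1 mg/h

138 mg/h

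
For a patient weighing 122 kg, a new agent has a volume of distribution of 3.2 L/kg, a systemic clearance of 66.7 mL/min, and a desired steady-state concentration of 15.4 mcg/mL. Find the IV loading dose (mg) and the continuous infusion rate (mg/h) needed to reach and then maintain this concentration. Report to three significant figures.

(a) 6010 mg; (b) 61.6 mg/h

Total Vd = 3.2 × 122 = 390.4 L
Loading dose = Vd × C = 390.4 × 15.4 = 6012 mg
CL = 66.7 mL/min = 66.7 × 0.06 = 4.002 L/h
Maintenance: replace elimination → rate = CL × Css = 4.002 × 15.4 = 61.63 mg/h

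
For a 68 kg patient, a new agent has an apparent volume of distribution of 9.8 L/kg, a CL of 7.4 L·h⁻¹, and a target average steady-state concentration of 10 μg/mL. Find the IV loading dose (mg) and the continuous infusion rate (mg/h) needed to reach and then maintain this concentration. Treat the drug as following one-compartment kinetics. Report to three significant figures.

Vd = 9.8 L/kg × 68 kg = 666.4 L
LD = Vd · C_target = 666.4 × 10 = 6664 mg
Infusion rate = 7.400 L/h × 10 mg/L = 74.00 mg/h

(a) 6660 mg; (b) 74.0 mg/h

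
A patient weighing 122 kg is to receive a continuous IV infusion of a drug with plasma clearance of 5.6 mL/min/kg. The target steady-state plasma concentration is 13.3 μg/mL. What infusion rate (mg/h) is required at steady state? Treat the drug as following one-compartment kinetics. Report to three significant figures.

CL = 5.6 mL/min/kg × 122 kg = 683.2 mL/min = 683.2 × 60/1000 = 40.99 L/h
At steady state, infusion rate equals elimination rate: rate in = CL × Css.
Rate = CL × Css = 40.99 × 13.3 = 545.2 mg/h

545 mg/h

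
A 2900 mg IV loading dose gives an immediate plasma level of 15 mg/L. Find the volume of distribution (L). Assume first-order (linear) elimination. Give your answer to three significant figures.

Immediately after an IV bolus, C₀ = Dose / Vd, so Vd = Dose / C₀.
Vd = 2900 / 15 = 193.3 L

193 L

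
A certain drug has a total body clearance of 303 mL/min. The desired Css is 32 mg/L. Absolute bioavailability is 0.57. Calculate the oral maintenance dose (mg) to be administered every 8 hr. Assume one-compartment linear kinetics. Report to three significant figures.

CL = 303 mL/min × 60/1000 = 18.18 L/h
D = CL × Css × τ / F = 18.18 × 32 × 8 / 0.57 = 8165 mg

8170 mg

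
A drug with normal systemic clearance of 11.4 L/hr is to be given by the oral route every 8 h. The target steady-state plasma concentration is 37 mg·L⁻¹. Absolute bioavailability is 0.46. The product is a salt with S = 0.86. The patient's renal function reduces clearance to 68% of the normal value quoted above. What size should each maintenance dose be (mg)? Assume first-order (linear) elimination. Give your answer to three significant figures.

Patient clearance = 0.68 × 11.40 = 7.752 L/h
At steady state, dose per interval replaces the amount cleared in that interval: F·S·D/τ = CL·Css.
D = CL × Css × τ / F / S = 7.752 × 37 × 8 / 0.46 / 0.86 = 5800 mg

5800 mg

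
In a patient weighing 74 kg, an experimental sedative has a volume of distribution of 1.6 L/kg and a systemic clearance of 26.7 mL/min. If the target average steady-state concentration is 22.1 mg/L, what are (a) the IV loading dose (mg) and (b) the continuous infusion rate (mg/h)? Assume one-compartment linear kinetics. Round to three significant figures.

Total Vd = 1.6 × 74 = 118.4 L
Loading dose = Vd × C = 118.4 × 22.1 = 2617 mg
Convert clearance: 26.7 mL/min × 60 min/h ÷ 1000 mL/L = 1.602 L/h
Maintenance: replace elimination → rate = CL × Css = 1.602 × 22.1 = 35.40 mg/h

(a) 2620 mg; (b) 35.4 mg/h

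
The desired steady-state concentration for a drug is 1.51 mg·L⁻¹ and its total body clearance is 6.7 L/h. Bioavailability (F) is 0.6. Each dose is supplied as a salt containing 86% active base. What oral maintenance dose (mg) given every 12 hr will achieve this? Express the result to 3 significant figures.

235 mg

D = CL × Css × τ / F / S = 6.700 × 1.51 × 12 / 0.6 / 0.86 = 235.3 mg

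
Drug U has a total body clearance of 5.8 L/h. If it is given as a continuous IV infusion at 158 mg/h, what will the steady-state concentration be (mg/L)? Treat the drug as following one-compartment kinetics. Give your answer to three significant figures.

Css = rate / CL = 158 / 5.800 = 27.24 mg/L

27.2 mg/L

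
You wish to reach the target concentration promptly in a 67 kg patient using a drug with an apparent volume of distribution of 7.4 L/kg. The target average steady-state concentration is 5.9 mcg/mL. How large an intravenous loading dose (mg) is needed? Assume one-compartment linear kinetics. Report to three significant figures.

2930 mg

Total Vd = 7.4 × 67 = 495.8 L
The loading dose fills Vd to the target concentration.
LD = Vd × C = 495.8 × 5.900 = 2925 mg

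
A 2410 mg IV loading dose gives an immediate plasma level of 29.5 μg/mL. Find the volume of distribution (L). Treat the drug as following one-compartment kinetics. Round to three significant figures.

81.7 L

Immediately after an IV bolus, C₀ = Dose / Vd, so Vd = Dose / C₀.
Vd = 2410 / 29.5 = 81.69 L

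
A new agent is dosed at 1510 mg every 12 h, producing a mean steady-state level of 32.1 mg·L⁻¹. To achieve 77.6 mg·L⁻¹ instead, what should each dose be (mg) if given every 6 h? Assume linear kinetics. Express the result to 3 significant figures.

1830 mg

With linear kinetics, Css is proportional to dose rate (D/τ) at fixed clearance.
D₂ = D₁ × (Css,target / Css,current) × (τ₂/τ₁) = 1510 × (77.6/32.1) × (6/12) = 1825 mg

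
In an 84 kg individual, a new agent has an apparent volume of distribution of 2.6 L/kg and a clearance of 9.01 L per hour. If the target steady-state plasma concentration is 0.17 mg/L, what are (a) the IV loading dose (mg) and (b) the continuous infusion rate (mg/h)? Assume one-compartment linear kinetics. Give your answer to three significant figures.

Total Vd = 2.6 × 84 = 218.4 L
Loading dose = Vd × C = 218.4 × 0.17 = 37.13 mg
Infusion rate = 9.010 L/h × 0.17 mg/L = 1.532 mg/h

(a) 37.1 mg; (b) 1.53 mg/h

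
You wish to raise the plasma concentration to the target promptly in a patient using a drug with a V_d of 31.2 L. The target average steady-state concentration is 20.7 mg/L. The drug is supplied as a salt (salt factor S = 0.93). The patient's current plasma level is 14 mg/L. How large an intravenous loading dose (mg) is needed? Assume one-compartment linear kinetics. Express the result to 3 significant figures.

225 mg

The loading dose fills Vd to the target concentration.
Concentration deficit ΔC = 20.7 − 14 = 6.700 mg/L
LD = Vd × ΔC / S = 31.20 × 6.700 / 0.93 = 224.8 mg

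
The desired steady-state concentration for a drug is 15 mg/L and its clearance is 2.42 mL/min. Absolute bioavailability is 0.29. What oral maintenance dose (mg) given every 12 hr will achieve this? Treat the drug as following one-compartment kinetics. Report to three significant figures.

90.1 mg

CL = 2.42 mL/min = 2.42 × 0.06 = 0.1452 L/h
At steady state, dose per interval replaces the amount cleared in that interval: F·D/τ = CL·Css.
D = CL × Css × τ / F = 0.1452 × 15 × 12 / 0.29 = 90.12 mg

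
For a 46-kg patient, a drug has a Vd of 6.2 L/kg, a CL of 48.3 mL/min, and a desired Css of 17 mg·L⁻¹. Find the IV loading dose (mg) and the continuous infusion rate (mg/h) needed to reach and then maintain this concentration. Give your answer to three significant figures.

(a) 4850 mg; (b) 49.3 mg/h

Total Vd = 6.2 × 46 = 285.2 L
LD = Vd · C_target = 285.2 × 17 = 4848 mg
CL = 48.3 mL/min × 60/1000 = 2.898 L/h
Infusion rate = 2.898 L/h × 17 mg/L = 49.27 mg/h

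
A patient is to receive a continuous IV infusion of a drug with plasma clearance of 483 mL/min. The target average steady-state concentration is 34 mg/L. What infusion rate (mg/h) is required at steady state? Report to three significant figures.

985 mg/h

Convert clearance: 483 mL/min × 60 min/h ÷ 1000 mL/L = 28.98 L/h
Infusion rate = CL · Css = 28.98 L/h × 34 mg/L = 985.3 mg/h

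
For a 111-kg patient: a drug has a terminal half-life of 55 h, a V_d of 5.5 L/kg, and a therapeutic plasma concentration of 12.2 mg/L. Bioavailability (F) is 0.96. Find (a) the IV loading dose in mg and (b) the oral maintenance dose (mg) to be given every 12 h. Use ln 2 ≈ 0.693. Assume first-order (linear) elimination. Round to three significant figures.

(a) 7450 mg; (b) 1170 mg

Vd = 5.5 L/kg × 111 kg = 610.5 L
LD = Vd × C = 610.5 × 12.2 = 7448 mg
CL = 0.693 × Vd / t½ = 0.693 × 610.5 / 55 = 7.692 L/h
D = CL × Css × τ / F = 7.692 × 12.2 × 12 / 0.96 = 1173 mg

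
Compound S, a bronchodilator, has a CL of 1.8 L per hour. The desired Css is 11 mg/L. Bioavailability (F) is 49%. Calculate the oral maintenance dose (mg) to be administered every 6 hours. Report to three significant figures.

242 mg

D = CL × Css × τ / F = 1.800 × 11 × 6 / 0.49 = 242.4 mg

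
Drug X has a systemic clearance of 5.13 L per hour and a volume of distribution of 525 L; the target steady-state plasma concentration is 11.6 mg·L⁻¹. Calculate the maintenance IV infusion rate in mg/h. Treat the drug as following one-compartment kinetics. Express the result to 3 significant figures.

Maintenance depends on clearance, not Vd — rate in must match rate out.
Infusion rate = CL · Css = 5.130 L/h × 11.6 mg/L = 59.51 mg/h

59.5 mg/h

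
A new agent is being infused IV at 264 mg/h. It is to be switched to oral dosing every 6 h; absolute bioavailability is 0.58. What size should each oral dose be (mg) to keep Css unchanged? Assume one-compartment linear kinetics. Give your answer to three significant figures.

To maintain the same Css, the systemic dosing rate must be unchanged: F·D/τ = infusion rate.
D = rate × τ / F = 264 × 6 / 0.58 = 2731 mg

2730 mg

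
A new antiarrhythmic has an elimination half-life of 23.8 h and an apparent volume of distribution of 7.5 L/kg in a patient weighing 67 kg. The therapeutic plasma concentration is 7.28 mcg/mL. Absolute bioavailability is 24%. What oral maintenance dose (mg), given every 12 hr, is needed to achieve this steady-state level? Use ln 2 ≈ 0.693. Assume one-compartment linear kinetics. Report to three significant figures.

5330 mg

Vd(total) = 67 kg × 7.5 L/kg = 502.5 L
CL = 0.693 × Vd / t½ = 0.693 × 502.5 / 23.8 = 14.63 L/h
D = CL × Css × τ / F = 14.63 × 7.28 × 12 / 0.24 = 5325 mg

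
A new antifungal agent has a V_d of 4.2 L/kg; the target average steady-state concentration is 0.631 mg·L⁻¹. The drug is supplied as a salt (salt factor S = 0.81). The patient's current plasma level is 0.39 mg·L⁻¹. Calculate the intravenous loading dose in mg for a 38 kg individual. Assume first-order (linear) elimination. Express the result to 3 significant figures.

Vd = 4.2 L/kg × 38 kg = 159.6 L
Concentration deficit ΔC = 0.631 − 0.39 = 0.2410 mg/L
LD = Vd × ΔC / S = 159.6 × 0.2410 / 0.81 = 47.49 mg

47.5 mg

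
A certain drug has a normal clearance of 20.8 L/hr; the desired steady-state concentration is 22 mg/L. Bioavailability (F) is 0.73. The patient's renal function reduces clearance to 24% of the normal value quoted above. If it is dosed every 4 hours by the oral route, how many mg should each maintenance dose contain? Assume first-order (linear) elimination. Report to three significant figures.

Patient clearance = 0.24 × 20.80 = 4.992 L/h
D = CL × Css × τ / F = 4.992 × 22 × 4 / 0.73 = 601.8 mg

602 mg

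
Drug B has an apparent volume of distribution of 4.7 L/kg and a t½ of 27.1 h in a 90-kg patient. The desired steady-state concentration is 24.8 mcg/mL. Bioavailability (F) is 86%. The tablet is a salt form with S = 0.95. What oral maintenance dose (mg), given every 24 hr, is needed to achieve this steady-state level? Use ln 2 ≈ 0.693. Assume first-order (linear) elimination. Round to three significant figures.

7880 mg

Total Vd = 4.7 × 90 = 423.0 L
CL = 0.693 × Vd / t½ = 0.693 × 423.0 / 27.1 = 10.82 L/h
D = CL × Css × τ / F / S = 10.82 × 24.8 × 24 / 0.86 / 0.95 = 7883 mg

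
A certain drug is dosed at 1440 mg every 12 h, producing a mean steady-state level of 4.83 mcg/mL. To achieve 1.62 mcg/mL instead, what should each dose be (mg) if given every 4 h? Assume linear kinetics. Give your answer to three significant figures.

With linear kinetics, Css is proportional to dose rate (D/τ) at fixed clearance.
D₂ = D₁ × (Css,target / Css,current) × (τ₂/τ₁) = 1440 × (1.62/4.83) × (4/12) = 161.0 mg

161 mg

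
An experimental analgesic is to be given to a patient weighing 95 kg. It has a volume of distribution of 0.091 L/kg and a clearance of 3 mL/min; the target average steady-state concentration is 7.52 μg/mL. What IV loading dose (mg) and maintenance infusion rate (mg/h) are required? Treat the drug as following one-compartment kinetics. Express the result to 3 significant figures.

Vd(total) = 95 kg × 0.091 L/kg = 8.645 L
Loading: fill Vd to C_target → 8.645 L × 7.52 mg/L = 65.01 mg
Convert clearance: 3 mL/min × 60 min/h ÷ 1000 mL/L = 0.1800 L/h
Maintenance: replace elimination → rate = CL × Css = 0.1800 × 7.52 = 1.354 mg/h

(a) 65.0 mg; (b) 1.35 mg/h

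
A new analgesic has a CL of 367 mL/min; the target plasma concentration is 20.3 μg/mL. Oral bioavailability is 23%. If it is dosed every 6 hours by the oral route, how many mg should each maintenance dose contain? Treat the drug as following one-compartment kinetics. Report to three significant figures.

11700 mg

Convert clearance: 367 mL/min × 60 min/h ÷ 1000 mL/L = 22.02 L/h
D = CL × Css × τ / F = 22.02 × 20.3 × 6 / 0.23 = 11660 mg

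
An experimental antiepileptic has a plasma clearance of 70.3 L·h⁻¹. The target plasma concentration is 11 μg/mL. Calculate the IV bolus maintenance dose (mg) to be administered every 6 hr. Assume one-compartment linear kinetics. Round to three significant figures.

At steady state, dose per interval replaces the amount cleared in that interval: D/τ = CL·Css.
D = CL × Css × τ = 70.30 × 11 × 6 = 4640 mg

4640 mg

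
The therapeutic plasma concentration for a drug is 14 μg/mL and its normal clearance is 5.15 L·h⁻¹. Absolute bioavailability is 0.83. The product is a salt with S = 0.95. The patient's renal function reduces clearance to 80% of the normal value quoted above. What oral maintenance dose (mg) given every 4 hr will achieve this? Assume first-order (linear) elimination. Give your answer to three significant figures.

293 mg

Patient clearance = 0.8 × 5.150 = 4.120 L/h
D = CL × Css × τ / F / S = 4.120 × 14 × 4 / 0.83 / 0.95 = 292.6 mg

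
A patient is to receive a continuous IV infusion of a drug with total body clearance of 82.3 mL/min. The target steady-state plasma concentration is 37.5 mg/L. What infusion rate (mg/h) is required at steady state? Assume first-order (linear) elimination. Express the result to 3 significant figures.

Convert clearance: 82.3 mL/min × 60 min/h ÷ 1000 mL/L = 4.938 L/h
R₀ = 4.938 × 37.5 = 185.2 mg/h

185 mg/h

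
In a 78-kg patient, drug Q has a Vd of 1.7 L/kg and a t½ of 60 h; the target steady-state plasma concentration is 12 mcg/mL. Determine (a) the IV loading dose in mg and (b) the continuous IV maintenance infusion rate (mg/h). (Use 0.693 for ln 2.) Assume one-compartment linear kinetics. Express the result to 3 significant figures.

(a) 1590 mg; (b) 18.4 mg/h

Vd = 1.7 L/kg × 78 kg = 132.6 L
LD = Vd × C = 132.6 × 12 = 1591 mg
CL = 0.693 × Vd / t½ = 0.693 × 132.6 / 60 = 1.532 L/h
Infusion rate = CL × Css = 1.532 × 12 = 18.38 mg/h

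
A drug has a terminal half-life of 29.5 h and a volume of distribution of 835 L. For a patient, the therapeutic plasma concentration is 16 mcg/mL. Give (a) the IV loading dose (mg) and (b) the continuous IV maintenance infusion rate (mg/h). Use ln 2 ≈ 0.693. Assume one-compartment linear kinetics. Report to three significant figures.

LD = Vd × C = 835.0 × 16 = 13360 mg
CL = 0.693 × Vd / t½ = 0.693 × 835.0 / 29.5 = 19.62 L/h
Infusion rate = CL × Css = 19.62 × 16 = 313.9 mg/h

(a) 13400 mg; (b) 314 mg/h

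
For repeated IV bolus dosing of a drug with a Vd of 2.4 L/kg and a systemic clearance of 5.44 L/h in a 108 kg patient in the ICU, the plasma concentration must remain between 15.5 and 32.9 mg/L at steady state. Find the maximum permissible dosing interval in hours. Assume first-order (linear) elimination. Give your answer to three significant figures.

35.9 h

Total Vd = 2.4 × 108 = 259.2 L
k = CL / Vd = 5.440 / 259.2 = 0.02099 h⁻¹
Between IV bolus doses, concentration decays as C = C₀·e^(−kτ), so C_peak/C_trough = e^(kτ).
τ_max = ln(C_peak/C_trough) / k = ln(32.9/15.5) / 0.02099 = 0.7526 / 0.02099 = 35.86 h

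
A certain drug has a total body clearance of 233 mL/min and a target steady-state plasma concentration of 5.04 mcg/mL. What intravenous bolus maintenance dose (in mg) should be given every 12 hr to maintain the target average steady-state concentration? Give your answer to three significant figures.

CL = 233 mL/min × 60/1000 = 13.98 L/h
At steady state, dose per interval replaces the amount cleared in that interval: D/τ = CL·Css.
D = CL × Css × τ = 13.98 × 5.04 × 12 = 845.5 mg

846 mg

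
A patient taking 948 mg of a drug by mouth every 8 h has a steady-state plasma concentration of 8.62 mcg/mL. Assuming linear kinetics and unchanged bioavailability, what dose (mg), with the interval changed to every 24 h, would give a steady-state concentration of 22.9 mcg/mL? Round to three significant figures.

With linear kinetics, Css is proportional to dose rate (D/τ) at fixed clearance.
D₂ = D₁ × (Css,target / Css,current) × (τ₂/τ₁) = 948 × (22.9/8.62) × (24/8) = 7555 mg

7560 mg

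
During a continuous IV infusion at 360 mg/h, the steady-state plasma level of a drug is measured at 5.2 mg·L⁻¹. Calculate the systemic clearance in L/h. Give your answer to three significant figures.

At steady state, infusion rate = CL × Css, so CL = rate / Css.
CL = 360 / 5.2 = 69.23 L/h

69.2 L/h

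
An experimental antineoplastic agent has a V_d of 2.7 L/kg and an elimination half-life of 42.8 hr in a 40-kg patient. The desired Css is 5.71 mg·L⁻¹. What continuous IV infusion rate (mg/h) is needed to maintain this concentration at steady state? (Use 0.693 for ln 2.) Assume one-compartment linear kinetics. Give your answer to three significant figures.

9.99 mg/h

Vd(total) = 40 kg × 2.7 L/kg = 108.0 L
k = 0.693/42.8 = 0.01619 h⁻¹, so CL = k·Vd = 0.01619 × 108.0 = 1.749 L/h
Infusion rate = CL × Css = 1.749 × 5.71 = 9.987 mg/h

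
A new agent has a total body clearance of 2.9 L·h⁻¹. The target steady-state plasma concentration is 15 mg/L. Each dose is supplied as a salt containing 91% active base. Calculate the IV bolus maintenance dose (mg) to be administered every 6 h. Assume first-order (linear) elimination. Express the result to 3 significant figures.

D = CL × Css × τ / S = 2.900 × 15 × 6 / 0.91 = 286.8 mg

287 mg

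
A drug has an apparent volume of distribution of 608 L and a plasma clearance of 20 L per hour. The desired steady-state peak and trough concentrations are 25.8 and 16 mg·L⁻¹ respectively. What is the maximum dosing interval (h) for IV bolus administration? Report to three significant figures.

k = CL / Vd = 20.00 / 608.0 = 0.03289 h⁻¹
Between IV bolus doses, concentration decays as C = C₀·e^(−kτ), so C_peak/C_trough = e^(kτ).
τ_max = ln(C_peak/C_trough) / k = ln(25.8/16) / 0.03289 = 0.4778 / 0.03289 = 14.53 h

14.5 h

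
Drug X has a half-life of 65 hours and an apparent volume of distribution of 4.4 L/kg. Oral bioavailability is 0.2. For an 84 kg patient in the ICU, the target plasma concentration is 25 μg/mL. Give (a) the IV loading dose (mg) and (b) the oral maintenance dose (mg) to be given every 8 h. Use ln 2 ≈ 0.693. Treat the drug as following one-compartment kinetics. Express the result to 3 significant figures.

Total Vd = 4.4 × 84 = 369.6 L
LD = Vd × C = 369.6 × 25 = 9240 mg
CL = 0.693 × Vd / t½ = 0.693 × 369.6 / 65 = 3.941 L/h
D = CL × Css × τ / F = 3.941 × 25 × 8 / 0.2 = 3941 mg

(a) 9240 mg; (b) 3940 mg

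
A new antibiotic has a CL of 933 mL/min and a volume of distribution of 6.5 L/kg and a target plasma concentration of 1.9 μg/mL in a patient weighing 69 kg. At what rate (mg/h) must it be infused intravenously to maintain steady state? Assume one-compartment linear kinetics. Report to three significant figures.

106 mg/h

Convert clearance: 933 mL/min × 60 min/h ÷ 1000 mL/L = 55.98 L/h
At steady state, infusion rate equals elimination rate: rate in = CL × Css.
Infusion rate = CL · Css = 55.98 L/h × 1.9 mg/L = 106.4 mg/h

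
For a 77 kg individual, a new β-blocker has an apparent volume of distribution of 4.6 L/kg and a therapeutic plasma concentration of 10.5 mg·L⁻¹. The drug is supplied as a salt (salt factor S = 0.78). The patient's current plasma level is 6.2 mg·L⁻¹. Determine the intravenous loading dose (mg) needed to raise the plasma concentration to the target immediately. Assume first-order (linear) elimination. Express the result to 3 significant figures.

Total Vd = 4.6 × 77 = 354.2 L
Concentration deficit ΔC = 10.5 − 6.2 = 4.300 mg/L
LD = Vd × ΔC / S = 354.2 × 4.300 / 0.78 = 1953 mg

1950 mg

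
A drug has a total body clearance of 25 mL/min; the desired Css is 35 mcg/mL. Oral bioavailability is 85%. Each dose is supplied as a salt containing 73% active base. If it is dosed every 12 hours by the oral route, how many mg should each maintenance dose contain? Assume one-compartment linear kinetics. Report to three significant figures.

1020 mg

CL = 25 mL/min = 25 × 0.06 = 1.500 L/h
At steady state, dose per interval replaces the amount cleared in that interval: F·S·D/τ = CL·Css.
D = CL × Css × τ / F / S = 1.500 × 35 × 12 / 0.85 / 0.73 = 1015 mg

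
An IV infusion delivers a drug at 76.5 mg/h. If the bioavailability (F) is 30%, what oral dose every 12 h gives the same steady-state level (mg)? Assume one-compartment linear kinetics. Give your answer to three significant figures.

To maintain the same Css, the systemic dosing rate must be unchanged: F·D/τ = infusion rate.
D = rate × τ / F = 76.5 × 12 / 0.3 = 3060 mg

3060 mg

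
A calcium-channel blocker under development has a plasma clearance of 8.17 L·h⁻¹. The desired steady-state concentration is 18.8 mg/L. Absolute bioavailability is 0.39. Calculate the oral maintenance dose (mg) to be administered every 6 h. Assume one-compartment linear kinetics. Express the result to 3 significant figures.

2360 mg

D = CL × Css × τ / F = 8.170 × 18.8 × 6 / 0.39 = 2363 mg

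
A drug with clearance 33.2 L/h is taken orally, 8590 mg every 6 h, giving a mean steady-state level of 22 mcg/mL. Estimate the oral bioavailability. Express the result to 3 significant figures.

F·D/τ = CL·Css at steady state → F = CL·Css·τ / D.
F = 33.2 × 22 × 6 / 8590 = 0.510

0.510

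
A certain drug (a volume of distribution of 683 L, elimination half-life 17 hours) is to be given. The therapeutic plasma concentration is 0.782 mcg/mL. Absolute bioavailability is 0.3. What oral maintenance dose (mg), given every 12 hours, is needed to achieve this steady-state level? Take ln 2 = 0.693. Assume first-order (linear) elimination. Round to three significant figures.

CL = 0.693 × Vd / t½ = 0.693 × 683.0 / 17 = 27.84 L/h
D = CL × Css × τ / F = 27.84 × 0.782 × 12 / 0.3 = 870.8 mg

871 mg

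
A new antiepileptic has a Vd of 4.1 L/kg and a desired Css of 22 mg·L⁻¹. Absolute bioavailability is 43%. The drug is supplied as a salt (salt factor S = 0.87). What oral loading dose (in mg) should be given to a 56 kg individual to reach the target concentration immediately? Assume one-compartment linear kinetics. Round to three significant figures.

13500 mg

Vd(total) = 56 kg × 4.1 L/kg = 229.6 L
The loading dose fills Vd to the target concentration.
LD = Vd × C / F / S = 229.6 × 22.00 / 0.43 / 0.87 = 13500 mg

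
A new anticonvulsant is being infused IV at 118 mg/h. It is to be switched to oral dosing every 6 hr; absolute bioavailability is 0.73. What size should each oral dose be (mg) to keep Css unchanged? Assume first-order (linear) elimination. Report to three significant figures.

970 mg

To maintain the same Css, the systemic dosing rate must be unchanged: F·D/τ = infusion rate.
D = rate × τ / F = 118 × 6 / 0.73 = 969.9 mg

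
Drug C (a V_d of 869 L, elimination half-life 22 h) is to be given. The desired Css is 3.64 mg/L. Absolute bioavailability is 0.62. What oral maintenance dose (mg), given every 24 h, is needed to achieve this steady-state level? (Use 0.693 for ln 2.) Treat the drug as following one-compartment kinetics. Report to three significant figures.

3860 mg

CL = ln 2 · Vd / t½ = 0.693 × 869.0 / 22 = 27.37 L/h
D = CL × Css × τ / F = 27.37 × 3.64 × 24 / 0.62 = 3857 mg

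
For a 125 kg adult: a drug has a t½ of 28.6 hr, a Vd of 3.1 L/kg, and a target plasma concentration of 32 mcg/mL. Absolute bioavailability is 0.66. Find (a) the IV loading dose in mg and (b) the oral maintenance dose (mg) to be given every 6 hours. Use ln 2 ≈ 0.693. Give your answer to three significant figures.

(a) 12400 mg; (b) 2730 mg

Vd = 3.1 L/kg × 125 kg = 387.5 L
LD = Vd × C = 387.5 × 32 = 12400 mg
CL = 0.693 × Vd / t½ = 0.693 × 387.5 / 28.6 = 9.389 L/h
D = CL × Css × τ / F = 9.389 × 32 × 6 / 0.66 = 2731 mg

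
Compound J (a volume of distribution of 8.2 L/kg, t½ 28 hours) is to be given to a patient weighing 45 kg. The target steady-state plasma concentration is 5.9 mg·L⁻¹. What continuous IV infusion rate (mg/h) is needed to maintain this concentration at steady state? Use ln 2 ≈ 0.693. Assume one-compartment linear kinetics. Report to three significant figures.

Total Vd = 8.2 × 45 = 369.0 L
k = 0.693/28 = 0.02475 h⁻¹, so CL = k·Vd = 0.02475 × 369.0 = 9.133 L/h
Infusion rate = CL × Css = 9.133 × 5.9 = 53.88 mg/h

53.9 mg/h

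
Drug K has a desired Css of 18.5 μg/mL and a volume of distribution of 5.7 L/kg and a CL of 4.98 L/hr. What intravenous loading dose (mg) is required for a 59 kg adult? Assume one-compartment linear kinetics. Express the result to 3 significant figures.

Total Vd = 5.7 × 59 = 336.3 L
The loading dose fills Vd to the target concentration; clearance is irrelevant here.
LD = Vd × C = 336.3 × 18.50 = 6222 mg

6220 mg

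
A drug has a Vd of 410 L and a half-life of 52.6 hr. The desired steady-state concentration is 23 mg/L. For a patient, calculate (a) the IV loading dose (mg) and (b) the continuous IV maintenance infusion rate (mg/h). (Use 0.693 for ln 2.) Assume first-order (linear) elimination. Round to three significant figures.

(a) 9430 mg; (b) 124 mg/h

LD = Vd × C = 410.0 × 23 = 9430 mg
CL = 0.693 × Vd / t½ = 0.693 × 410.0 / 52.6 = 5.402 L/h
Infusion rate = CL × Css = 5.402 × 23 = 124.2 mg/h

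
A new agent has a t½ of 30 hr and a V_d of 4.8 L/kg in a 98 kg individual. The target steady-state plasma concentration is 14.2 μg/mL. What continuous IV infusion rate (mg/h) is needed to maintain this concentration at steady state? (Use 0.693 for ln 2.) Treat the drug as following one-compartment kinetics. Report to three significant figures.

154 mg/h

Total Vd = 4.8 × 98 = 470.4 L
CL = 0.693 × Vd / t½ = 0.693 × 470.4 / 30 = 10.87 L/h
Infusion rate = CL × Css = 10.87 × 14.2 = 154.4 mg/h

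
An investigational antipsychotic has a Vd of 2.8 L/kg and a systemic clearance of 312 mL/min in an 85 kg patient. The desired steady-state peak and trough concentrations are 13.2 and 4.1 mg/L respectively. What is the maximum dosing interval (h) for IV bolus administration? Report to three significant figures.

Total Vd = 2.8 × 85 = 238.0 L
CL = 312 mL/min × 60/1000 = 18.72 L/h
k = CL / Vd = 18.72 / 238.0 = 0.07866 h⁻¹
Between IV bolus doses, concentration decays as C = C₀·e^(−kτ), so C_peak/C_trough = e^(kτ).
τ_max = ln(C_peak/C_trough) / k = ln(13.2/4.1) / 0.07866 = 1.169 / 0.07866 = 14.86 h

14.9 h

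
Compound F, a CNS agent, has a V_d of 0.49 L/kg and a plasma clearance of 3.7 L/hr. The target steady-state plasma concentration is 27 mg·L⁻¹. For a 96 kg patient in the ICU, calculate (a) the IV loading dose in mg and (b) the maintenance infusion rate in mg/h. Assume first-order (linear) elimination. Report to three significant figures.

Vd(total) = 96 kg × 0.49 L/kg = 47.04 L
LD = Vd · C_target = 47.04 × 27 = 1270 mg
Maintenance: replace elimination → rate = CL × Css = 3.700 × 27 = 99.90 mg/h

(a) 1270 mg; (b) 99.9 mg/h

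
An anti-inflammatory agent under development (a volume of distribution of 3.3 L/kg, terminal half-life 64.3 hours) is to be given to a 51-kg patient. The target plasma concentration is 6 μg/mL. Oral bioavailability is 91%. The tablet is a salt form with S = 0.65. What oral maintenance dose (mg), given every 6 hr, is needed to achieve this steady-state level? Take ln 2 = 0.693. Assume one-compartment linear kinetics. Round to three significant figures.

Vd(total) = 51 kg × 3.3 L/kg = 168.3 L
CL = ln 2 · Vd / t½ = 0.693 × 168.3 / 64.3 = 1.814 L/h
D = CL × Css × τ / F / S = 1.814 × 6 × 6 / 0.91 / 0.65 = 110.4 mg

110 mg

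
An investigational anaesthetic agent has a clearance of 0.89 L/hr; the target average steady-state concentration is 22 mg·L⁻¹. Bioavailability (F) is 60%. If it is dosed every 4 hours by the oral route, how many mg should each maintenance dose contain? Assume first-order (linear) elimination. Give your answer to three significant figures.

131 mg

D = CL × Css × τ / F = 0.8900 × 22 × 4 / 0.6 = 130.5 mg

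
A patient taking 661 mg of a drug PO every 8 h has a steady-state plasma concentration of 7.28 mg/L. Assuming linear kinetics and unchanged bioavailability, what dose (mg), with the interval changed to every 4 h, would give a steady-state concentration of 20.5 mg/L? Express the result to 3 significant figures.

With linear kinetics, Css is proportional to dose rate (D/τ) at fixed clearance.
D₂ = D₁ × (Css,target / Css,current) × (τ₂/τ₁) = 661 × (20.5/7.28) × (4/8) = 930.7 mg

931 mg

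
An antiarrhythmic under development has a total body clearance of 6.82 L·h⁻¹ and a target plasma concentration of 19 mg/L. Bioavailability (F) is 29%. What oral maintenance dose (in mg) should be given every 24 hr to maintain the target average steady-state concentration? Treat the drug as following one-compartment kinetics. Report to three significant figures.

D = CL × Css × τ / F = 6.820 × 19 × 24 / 0.29 = 10720 mg

10700 mg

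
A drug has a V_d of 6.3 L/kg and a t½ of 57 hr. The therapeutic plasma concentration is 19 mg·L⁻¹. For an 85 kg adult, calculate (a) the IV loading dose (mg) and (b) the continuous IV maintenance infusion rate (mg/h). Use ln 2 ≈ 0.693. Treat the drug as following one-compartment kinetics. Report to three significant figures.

Vd = 6.3 L/kg × 85 kg = 535.5 L
LD = Vd × C = 535.5 × 19 = 10170 mg
CL = 0.693 × Vd / t½ = 0.693 × 535.5 / 57 = 6.511 L/h
Infusion rate = CL × Css = 6.511 × 19 = 123.7 mg/h

(a) 10200 mg; (b) 124 mg/h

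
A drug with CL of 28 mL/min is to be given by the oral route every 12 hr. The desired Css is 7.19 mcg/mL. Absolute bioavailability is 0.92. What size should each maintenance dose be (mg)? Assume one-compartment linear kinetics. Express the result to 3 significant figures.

CL = 28 mL/min = 28 × 0.06 = 1.680 L/h
D = CL × Css × τ / F = 1.680 × 7.19 × 12 / 0.92 = 157.6 mg

158 mg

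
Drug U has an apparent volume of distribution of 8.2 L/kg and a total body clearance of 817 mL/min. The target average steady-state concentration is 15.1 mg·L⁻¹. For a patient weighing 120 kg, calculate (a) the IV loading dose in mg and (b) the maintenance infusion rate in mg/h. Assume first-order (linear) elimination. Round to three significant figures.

Total Vd = 8.2 × 120 = 984.0 L
LD = Vd · C_target = 984.0 × 15.1 = 14860 mg
Convert clearance: 817 mL/min × 60 min/h ÷ 1000 mL/L = 49.02 L/h
Maintenance infusion rate = CL × Css = 49.02 × 15.1 = 740.2 mg/h

(a) 14900 mg; (b) 740 mg/h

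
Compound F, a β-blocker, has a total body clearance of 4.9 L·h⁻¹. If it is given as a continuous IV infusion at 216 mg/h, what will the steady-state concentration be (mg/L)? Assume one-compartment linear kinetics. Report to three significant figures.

Css = rate / CL = 216 / 4.900 = 44.08 mg/L

44.1 mg/L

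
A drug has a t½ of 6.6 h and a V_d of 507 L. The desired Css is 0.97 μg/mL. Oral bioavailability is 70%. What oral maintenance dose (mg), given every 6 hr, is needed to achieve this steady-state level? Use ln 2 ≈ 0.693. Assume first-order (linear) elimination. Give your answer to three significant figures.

CL = 0.693 × Vd / t½ = 0.693 × 507.0 / 6.6 = 53.24 L/h
D = CL × Css × τ / F = 53.24 × 0.97 × 6 / 0.7 = 442.7 mg

443 mg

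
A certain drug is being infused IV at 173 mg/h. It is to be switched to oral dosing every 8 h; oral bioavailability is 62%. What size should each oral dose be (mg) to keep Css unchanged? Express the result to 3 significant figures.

2230 mg

To maintain the same Css, the systemic dosing rate must be unchanged: F·D/τ = infusion rate.
D = rate × τ / F = 173 × 8 / 0.62 = 2232 mg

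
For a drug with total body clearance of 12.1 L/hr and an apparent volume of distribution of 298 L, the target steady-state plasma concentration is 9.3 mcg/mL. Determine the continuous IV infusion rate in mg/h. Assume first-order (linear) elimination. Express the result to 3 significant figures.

113 mg/h

Infusion rate = CL · Css = 12.10 L/h × 9.3 mg/L = 112.5 mg/h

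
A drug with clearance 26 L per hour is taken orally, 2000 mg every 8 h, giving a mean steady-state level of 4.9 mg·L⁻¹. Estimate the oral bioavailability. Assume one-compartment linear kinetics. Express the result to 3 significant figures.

F·D/τ = CL·Css at steady state → F = CL·Css·τ / D.
F = 26 × 4.9 × 8 / 2000 = 0.510

0.510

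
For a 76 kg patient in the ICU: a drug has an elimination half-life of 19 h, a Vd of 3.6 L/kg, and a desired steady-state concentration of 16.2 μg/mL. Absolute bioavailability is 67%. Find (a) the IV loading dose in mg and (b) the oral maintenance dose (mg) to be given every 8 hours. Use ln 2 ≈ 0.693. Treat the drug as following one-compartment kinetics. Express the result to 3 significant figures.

(a) 4430 mg; (b) 1930 mg

Vd = 3.6 L/kg × 76 kg = 273.6 L
LD = Vd × C = 273.6 × 16.2 = 4432 mg
CL = 0.693 × Vd / t½ = 0.693 × 273.6 / 19 = 9.979 L/h
D = CL × Css × τ / F = 9.979 × 16.2 × 8 / 0.67 = 1930 mg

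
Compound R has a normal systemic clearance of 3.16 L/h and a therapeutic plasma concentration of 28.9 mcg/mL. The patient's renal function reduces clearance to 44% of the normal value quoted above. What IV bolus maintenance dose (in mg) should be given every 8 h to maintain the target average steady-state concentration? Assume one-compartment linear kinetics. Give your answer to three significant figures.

Patient clearance = 0.44 × 3.160 = 1.390 L/h
D = CL × Css × τ = 1.390 × 28.9 × 8 = 321.4 mg

321 mg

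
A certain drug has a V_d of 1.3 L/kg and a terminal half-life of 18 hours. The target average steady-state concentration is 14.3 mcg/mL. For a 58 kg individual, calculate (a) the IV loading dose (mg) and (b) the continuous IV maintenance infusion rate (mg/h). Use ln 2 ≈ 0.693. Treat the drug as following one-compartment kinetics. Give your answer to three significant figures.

Total Vd = 1.3 × 58 = 75.40 L
LD = Vd × C = 75.40 × 14.3 = 1078 mg
CL = 0.693 × Vd / t½ = 0.693 × 75.40 / 18 = 2.903 L/h
Infusion rate = CL × Css = 2.903 × 14.3 = 41.51 mg/h

(a) 1080 mg; (b) 41.5 mg/h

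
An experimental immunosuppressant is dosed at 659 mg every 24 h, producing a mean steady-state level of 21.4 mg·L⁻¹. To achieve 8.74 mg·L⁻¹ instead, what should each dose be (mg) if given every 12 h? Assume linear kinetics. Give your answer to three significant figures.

135 mg

For first-order elimination, Css ∝ F·D/(CL·τ); F and CL are unchanged, so Css ∝ D/τ.
D₂ = D₁ × (Css,target / Css,current) × (τ₂/τ₁) = 659 × (8.74/21.4) × (12/24) = 134.6 mg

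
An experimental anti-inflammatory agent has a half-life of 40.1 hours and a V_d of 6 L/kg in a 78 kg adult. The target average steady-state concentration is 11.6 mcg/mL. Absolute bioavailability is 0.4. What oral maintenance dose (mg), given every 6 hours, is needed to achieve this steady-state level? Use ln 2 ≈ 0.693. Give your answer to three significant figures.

Vd(total) = 78 kg × 6 L/kg = 468.0 L
k = 0.693/40.1 = 0.01728 h⁻¹, so CL = k·Vd = 0.01728 × 468.0 = 8.087 L/h
D = CL × Css × τ / F = 8.087 × 11.6 × 6 / 0.4 = 1407 mg

1410 mg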